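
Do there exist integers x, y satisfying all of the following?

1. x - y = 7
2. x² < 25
Yes

Take x = 0, y = -7. Substituting into each constraint:
  (1) 0 + 7 = 7 ✓
  (2) x² = (0)² = 0, and 0 < 25 ✓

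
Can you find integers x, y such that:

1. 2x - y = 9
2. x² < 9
Yes

Take x = 0, y = -9. Substituting into each constraint:
  (1) 2(0) + 9 = 9 ✓
  (2) x² = (0)² = 0, and 0 < 9 ✓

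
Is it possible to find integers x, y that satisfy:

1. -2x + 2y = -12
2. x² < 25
Yes

Take x = 0, y = -6. Substituting into each constraint:
  (1) -2(0) + 2(-6) = -12 ✓
  (2) x² = (0)² = 0, and 0 < 25 ✓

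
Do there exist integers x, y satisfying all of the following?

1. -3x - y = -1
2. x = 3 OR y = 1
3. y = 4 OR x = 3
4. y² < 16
No

The full constraint system is jointly infeasible over the integers. Each constraint and what it forces:

  - -3x - y = -1: is a linear equation tying the variables together
  - x = 3 OR y = 1: forces a choice: either x = 3 or y = 1
  - y = 4 OR x = 3: forces a choice: either y = 4 or x = 3
  - y² < 16: restricts y to |y| ≤ 3

The bounds confine y to {-3, -2, -1, 0, 1, 2, 3}. For each value, substitute into the equation:
  • y = -3: the equation gives -3x = -4, so x would not be an integer.
  • y = -2: the equation forces x = 1, but neither branch of (x = 3 OR y = 1) holds.
  • y = -1: the equation gives -3x = -2, so x would not be an integer.
  • y = 0: the equation gives -3x = -1, so x would not be an integer.
  • y = 1: the equation forces x = 0, but neither branch of (y = 4 OR x = 3) holds.
  • y = 2: the equation gives -3x = 1, so x would not be an integer.
  • y = 3: the equation gives -3x = 2, so x would not be an integer.
Every case fails, so no integer solution exists.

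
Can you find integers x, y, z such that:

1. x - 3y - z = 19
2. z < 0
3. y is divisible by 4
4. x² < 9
Yes

Take x = 0, y = 0, z = -19. Substituting into each constraint:
  (1) 0 - 3(0) + 19 = 19 ✓
  (2) -19 < 0 ✓
  (3) 0 = 4 × 0, remainder 0 ✓
  (4) x² = (0)² = 0, and 0 < 9 ✓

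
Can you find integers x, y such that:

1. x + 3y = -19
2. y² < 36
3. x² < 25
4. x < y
No

A contradictory subset is {x + 3y = -19, x² < 25, x < y}. No integer assignment can satisfy these jointly:

  - x + 3y = -19: is a linear equation tying the variables together
  - x² < 25: restricts x to |x| ≤ 4
  - x < y: bounds one variable relative to another variable

Propagating the comparison: y > x and x ≥ -4 give y ≥ -3. Range argument: with x ∈ [-4, 4], y ∈ [-3, ∞], the left side of the equation is at least -13, but the right side is -19 < -13. No integer solution exists.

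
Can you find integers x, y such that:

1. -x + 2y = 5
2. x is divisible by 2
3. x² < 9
No

A contradictory subset is {-x + 2y = 5, x is divisible by 2}. No integer assignment can satisfy these jointly:

  - -x + 2y = 5: is a linear equation tying the variables together
  - x is divisible by 2: restricts x to multiples of 2

Modular obstruction: writing x = 2x', every remaining term of the linear equation is divisible by 2, so the left side is ≡ 0 (mod 2); but the right side 5 ≡ 1 (mod 2). No integers can satisfy it.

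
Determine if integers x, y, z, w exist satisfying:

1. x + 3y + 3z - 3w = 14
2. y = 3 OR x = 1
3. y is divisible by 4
No

The full constraint system is jointly infeasible over the integers. Each constraint and what it forces:

  - x + 3y + 3z - 3w = 14: is a linear equation tying the variables together
  - y = 3 OR x = 1: forces a choice: either y = 3 or x = 1
  - y is divisible by 4: restricts y to multiples of 4

Split on the disjunction (y = 3 OR x = 1):
  • If y = 3: this contradicts the divisibility constraint — 3 is not a multiple of 4.
  • If x = 1: with x = 1, writing y = 4y', every remaining term of the linear equation is divisible by 3, so the left side is ≡ 0 (mod 3); but the right side 13 ≡ 1 (mod 3). No integers can satisfy it.
Both branches are infeasible, so the system has no integer solution.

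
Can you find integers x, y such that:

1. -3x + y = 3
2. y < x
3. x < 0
Yes

Take x = -2, y = -3. Substituting into each constraint:
  (1) -3(-2) + (-3) = 3 ✓
  (2) -3 < -2 ✓
  (3) -2 < 0 ✓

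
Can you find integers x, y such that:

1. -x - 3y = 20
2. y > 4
Yes

Take x = -35, y = 5. Substituting into each constraint:
  (1) 35 - 3(5) = 20 ✓
  (2) 5 > 4 ✓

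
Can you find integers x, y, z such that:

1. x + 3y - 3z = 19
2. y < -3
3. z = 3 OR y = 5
Yes

Take x = 40, y = -4, z = 3. Substituting into each constraint:
  (1) 40 + 3(-4) - 3(3) = 19 ✓
  (2) -4 < -3 ✓
  (3) z = 3, target 3 ✓ (first branch holds)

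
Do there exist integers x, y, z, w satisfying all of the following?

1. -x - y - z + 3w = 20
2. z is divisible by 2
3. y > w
Yes

Take x = -23, y = 0, z = 0, w = -1. Substituting into each constraint:
  (1) 23 + 0 + 0 + 3(-1) = 20 ✓
  (2) 0 = 2 × 0, remainder 0 ✓
  (3) 0 > -1 ✓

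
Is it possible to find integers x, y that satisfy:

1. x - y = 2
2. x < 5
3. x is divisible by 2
Yes

Take x = 0, y = -2. Substituting into each constraint:
  (1) 0 + 2 = 2 ✓
  (2) 0 < 5 ✓
  (3) 0 = 2 × 0, remainder 0 ✓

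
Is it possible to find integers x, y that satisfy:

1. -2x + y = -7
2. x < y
Yes

Take x = 8, y = 9. Substituting into each constraint:
  (1) -2(8) + 9 = -7 ✓
  (2) 8 < 9 ✓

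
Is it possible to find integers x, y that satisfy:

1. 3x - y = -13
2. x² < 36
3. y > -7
Yes

Take x = -4, y = 1. Substituting into each constraint:
  (1) 3(-4) + (-1) = -13 ✓
  (2) x² = (-4)² = 16, and 16 < 36 ✓
  (3) 1 > -7 ✓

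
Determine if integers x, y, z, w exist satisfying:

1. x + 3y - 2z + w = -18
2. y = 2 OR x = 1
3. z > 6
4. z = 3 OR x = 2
Yes

Take x = 2, y = 2, z = 7, w = -12. Substituting into each constraint:
  (1) 2 + 3(2) - 2(7) + (-12) = -18 ✓
  (2) y = 2, target 2 ✓ (first branch holds)
  (3) 7 > 6 ✓
  (4) x = 2, target 2 ✓ (second branch holds)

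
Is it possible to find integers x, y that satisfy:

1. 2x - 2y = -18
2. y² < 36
Yes

Take x = -9, y = 0. Substituting into each constraint:
  (1) 2(-9) - 2(0) = -18 ✓
  (2) y² = (0)² = 0, and 0 < 36 ✓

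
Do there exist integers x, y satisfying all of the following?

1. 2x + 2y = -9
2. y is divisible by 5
No

Even the single constraint (2x + 2y = -9) is infeasible over the integers.

  - 2x + 2y = -9: every term on the left is divisible by 2, so the LHS ≡ 0 (mod 2), but the RHS -9 is not — no integer solution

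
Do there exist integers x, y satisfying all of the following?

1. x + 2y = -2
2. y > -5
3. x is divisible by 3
Yes

Take x = 0, y = -1. Substituting into each constraint:
  (1) 0 + 2(-1) = -2 ✓
  (2) -1 > -5 ✓
  (3) 0 = 3 × 0, remainder 0 ✓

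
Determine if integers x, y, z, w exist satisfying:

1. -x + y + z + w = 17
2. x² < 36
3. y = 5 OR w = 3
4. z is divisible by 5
Yes

Take x = 5, y = 4, z = 15, w = 3. Substituting into each constraint:
  (1) (-5) + 4 + 15 + 3 = 17 ✓
  (2) x² = (5)² = 25, and 25 < 36 ✓
  (3) w = 3, target 3 ✓ (second branch holds)
  (4) 15 = 5 × 3, remainder 0 ✓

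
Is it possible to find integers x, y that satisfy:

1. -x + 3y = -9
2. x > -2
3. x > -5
Yes

Take x = 0, y = -3. Substituting into each constraint:
  (1) 0 + 3(-3) = -9 ✓
  (2) 0 > -2 ✓
  (3) 0 > -5 ✓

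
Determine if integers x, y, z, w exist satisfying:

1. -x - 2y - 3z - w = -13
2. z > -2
Yes

Take x = 0, y = 2, z = 3, w = 0. Substituting into each constraint:
  (1) 0 - 2(2) - 3(3) + 0 = -13 ✓
  (2) 3 > -2 ✓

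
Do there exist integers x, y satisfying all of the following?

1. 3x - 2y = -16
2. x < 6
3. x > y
Yes

Take x = -18, y = -19. Substituting into each constraint:
  (1) 3(-18) - 2(-19) = -16 ✓
  (2) -18 < 6 ✓
  (3) -18 > -19 ✓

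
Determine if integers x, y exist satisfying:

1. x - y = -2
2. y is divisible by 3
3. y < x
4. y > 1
No

A contradictory subset is {x - y = -2, y < x}. No integer assignment can satisfy these jointly:

  - x - y = -2: is a linear equation tying the variables together
  - y < x: bounds one variable relative to another variable

From the equation, x − y = -2, i.e. x − y = -2; but x > y requires x − y ≥ 1. Contradiction.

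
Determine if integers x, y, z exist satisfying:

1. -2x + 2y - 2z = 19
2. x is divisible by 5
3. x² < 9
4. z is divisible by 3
No

Even the single constraint (-2x + 2y - 2z = 19) is infeasible over the integers.

  - -2x + 2y - 2z = 19: every term on the left is divisible by 2, so the LHS ≡ 0 (mod 2), but the RHS 19 is not — no integer solution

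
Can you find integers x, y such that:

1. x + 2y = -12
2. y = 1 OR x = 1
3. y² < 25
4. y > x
Yes

Take x = -14, y = 1. Substituting into each constraint:
  (1) (-14) + 2(1) = -12 ✓
  (2) y = 1, target 1 ✓ (first branch holds)
  (3) y² = (1)² = 1, and 1 < 25 ✓
  (4) 1 > -14 ✓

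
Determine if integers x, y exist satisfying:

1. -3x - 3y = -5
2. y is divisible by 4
No

Even the single constraint (-3x - 3y = -5) is infeasible over the integers.

  - -3x - 3y = -5: every term on the left is divisible by 3, so the LHS ≡ 0 (mod 3), but the RHS -5 is not — no integer solution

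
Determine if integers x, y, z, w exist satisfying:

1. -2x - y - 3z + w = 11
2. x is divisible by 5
Yes

Take x = 0, y = 0, z = -3, w = 2. Substituting into each constraint:
  (1) -2(0) + 0 - 3(-3) + 2 = 11 ✓
  (2) 0 = 5 × 0, remainder 0 ✓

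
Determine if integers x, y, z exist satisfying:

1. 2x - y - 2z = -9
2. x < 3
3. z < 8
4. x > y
Yes

Take x = 0, y = -1, z = 5. Substituting into each constraint:
  (1) 2(0) + 1 - 2(5) = -9 ✓
  (2) 0 < 3 ✓
  (3) 5 < 8 ✓
  (4) 0 > -1 ✓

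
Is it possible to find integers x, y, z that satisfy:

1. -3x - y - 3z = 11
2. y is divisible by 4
Yes

Take x = -2, y = -8, z = 1. Substituting into each constraint:
  (1) -3(-2) + 8 - 3(1) = 11 ✓
  (2) -8 = 4 × -2, remainder 0 ✓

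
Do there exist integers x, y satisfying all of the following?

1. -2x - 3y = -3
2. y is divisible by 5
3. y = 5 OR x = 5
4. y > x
Yes

Take x = -6, y = 5. Substituting into each constraint:
  (1) -2(-6) - 3(5) = -3 ✓
  (2) 5 = 5 × 1, remainder 0 ✓
  (3) y = 5, target 5 ✓ (first branch holds)
  (4) 5 > -6 ✓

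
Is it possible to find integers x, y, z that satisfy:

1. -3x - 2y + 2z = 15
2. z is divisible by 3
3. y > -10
Yes

Take x = -5, y = 0, z = 0. Substituting into each constraint:
  (1) -3(-5) - 2(0) + 2(0) = 15 ✓
  (2) 0 = 3 × 0, remainder 0 ✓
  (3) 0 > -10 ✓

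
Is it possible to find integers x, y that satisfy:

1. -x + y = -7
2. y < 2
Yes

Take x = 7, y = 0. Substituting into each constraint:
  (1) (-7) + 0 = -7 ✓
  (2) 0 < 2 ✓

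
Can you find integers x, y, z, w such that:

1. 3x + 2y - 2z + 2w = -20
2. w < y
Yes

Take x = -6, y = 1, z = 2, w = 0. Substituting into each constraint:
  (1) 3(-6) + 2(1) - 2(2) + 2(0) = -20 ✓
  (2) 0 < 1 ✓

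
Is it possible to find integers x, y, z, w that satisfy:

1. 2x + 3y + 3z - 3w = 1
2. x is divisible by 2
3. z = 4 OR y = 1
Yes

Take x = 2, y = 1, z = -2, w = 0. Substituting into each constraint:
  (1) 2(2) + 3(1) + 3(-2) - 3(0) = 1 ✓
  (2) 2 = 2 × 1, remainder 0 ✓
  (3) y = 1, target 1 ✓ (second branch holds)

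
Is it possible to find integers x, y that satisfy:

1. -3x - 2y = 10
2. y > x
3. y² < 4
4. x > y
No

A contradictory subset is {y > x, x > y}. No integer assignment can satisfy these jointly:

  - y > x: bounds one variable relative to another variable
  - x > y: bounds one variable relative to another variable

Direct contradiction: y > x and x > y cannot both hold.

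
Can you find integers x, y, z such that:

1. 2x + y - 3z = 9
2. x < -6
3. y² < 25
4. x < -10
Yes

Take x = -12, y = 0, z = -11. Substituting into each constraint:
  (1) 2(-12) + 0 - 3(-11) = 9 ✓
  (2) -12 < -6 ✓
  (3) y² = (0)² = 0, and 0 < 25 ✓
  (4) -12 < -10 ✓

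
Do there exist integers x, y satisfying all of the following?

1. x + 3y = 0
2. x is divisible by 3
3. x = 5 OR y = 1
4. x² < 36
Yes

Take x = -3, y = 1. Substituting into each constraint:
  (1) (-3) + 3(1) = 0 ✓
  (2) -3 = 3 × -1, remainder 0 ✓
  (3) y = 1, target 1 ✓ (second branch holds)
  (4) x² = (-3)² = 9, and 9 < 36 ✓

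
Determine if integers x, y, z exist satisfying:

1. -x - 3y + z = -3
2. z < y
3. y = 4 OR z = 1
Yes

Take x = -6, y = 4, z = 3. Substituting into each constraint:
  (1) 6 - 3(4) + 3 = -3 ✓
  (2) 3 < 4 ✓
  (3) y = 4, target 4 ✓ (first branch holds)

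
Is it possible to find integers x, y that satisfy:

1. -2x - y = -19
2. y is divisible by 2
No

The full constraint system is jointly infeasible over the integers. Each constraint and what it forces:

  - -2x - y = -19: is a linear equation tying the variables together
  - y is divisible by 2: restricts y to multiples of 2

Modular obstruction: writing y = 2y', every remaining term of the linear equation is divisible by 2, so the left side is ≡ 0 (mod 2); but the right side -19 ≡ 1 (mod 2). No integers can satisfy it.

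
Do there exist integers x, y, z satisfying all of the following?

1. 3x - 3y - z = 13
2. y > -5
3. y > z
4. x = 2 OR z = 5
Yes

Take x = 12, y = 6, z = 5. Substituting into each constraint:
  (1) 3(12) - 3(6) + (-5) = 13 ✓
  (2) 6 > -5 ✓
  (3) 6 > 5 ✓
  (4) z = 5, target 5 ✓ (second branch holds)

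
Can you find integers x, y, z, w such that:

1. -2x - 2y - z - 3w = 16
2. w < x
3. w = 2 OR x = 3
Yes

Take x = 3, y = 0, z = -25, w = 1. Substituting into each constraint:
  (1) -2(3) - 2(0) + 25 - 3(1) = 16 ✓
  (2) 1 < 3 ✓
  (3) x = 3, target 3 ✓ (second branch holds)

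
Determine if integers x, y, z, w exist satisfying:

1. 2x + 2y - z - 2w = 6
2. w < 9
Yes

Take x = 0, y = 3, z = 0, w = 0. Substituting into each constraint:
  (1) 2(0) + 2(3) + 0 - 2(0) = 6 ✓
  (2) 0 < 9 ✓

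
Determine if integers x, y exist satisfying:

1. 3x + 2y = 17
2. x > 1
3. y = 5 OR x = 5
Yes

Take x = 5, y = 1. Substituting into each constraint:
  (1) 3(5) + 2(1) = 17 ✓
  (2) 5 > 1 ✓
  (3) x = 5, target 5 ✓ (second branch holds)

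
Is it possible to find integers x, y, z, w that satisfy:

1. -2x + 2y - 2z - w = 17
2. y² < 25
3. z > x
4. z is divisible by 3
Yes

Take x = -1, y = 0, z = 0, w = -15. Substituting into each constraint:
  (1) -2(-1) + 2(0) - 2(0) + 15 = 17 ✓
  (2) y² = (0)² = 0, and 0 < 25 ✓
  (3) 0 > -1 ✓
  (4) 0 = 3 × 0, remainder 0 ✓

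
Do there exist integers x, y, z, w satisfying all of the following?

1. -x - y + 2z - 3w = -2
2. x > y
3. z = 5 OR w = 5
Yes

Take x = -4, y = -5, z = 5, w = 7. Substituting into each constraint:
  (1) 4 + 5 + 2(5) - 3(7) = -2 ✓
  (2) -4 > -5 ✓
  (3) z = 5, target 5 ✓ (first branch holds)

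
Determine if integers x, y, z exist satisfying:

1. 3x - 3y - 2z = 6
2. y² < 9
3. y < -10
No

A contradictory subset is {y² < 9, y < -10}. No integer assignment can satisfy these jointly:

  - y² < 9: restricts y to |y| ≤ 2
  - y < -10: bounds one variable relative to a constant

Direct contradiction: the bounds on y require y ≥ -2 and y ≤ -11 simultaneously, which is empty.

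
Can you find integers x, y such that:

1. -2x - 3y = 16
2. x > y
Yes

Take x = -2, y = -4. Substituting into each constraint:
  (1) -2(-2) - 3(-4) = 16 ✓
  (2) -2 > -4 ✓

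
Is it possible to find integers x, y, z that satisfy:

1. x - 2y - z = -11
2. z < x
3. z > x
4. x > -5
No

A contradictory subset is {z < x, z > x}. No integer assignment can satisfy these jointly:

  - z < x: bounds one variable relative to another variable
  - z > x: bounds one variable relative to another variable

Direct contradiction: x > z and z > x cannot both hold.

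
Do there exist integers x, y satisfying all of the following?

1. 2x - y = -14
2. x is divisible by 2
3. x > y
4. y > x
No

A contradictory subset is {x > y, y > x}. No integer assignment can satisfy these jointly:

  - x > y: bounds one variable relative to another variable
  - y > x: bounds one variable relative to another variable

Direct contradiction: x > y and y > x cannot both hold.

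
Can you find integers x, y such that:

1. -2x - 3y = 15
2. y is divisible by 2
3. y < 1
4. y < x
No

A contradictory subset is {-2x - 3y = 15, y is divisible by 2}. No integer assignment can satisfy these jointly:

  - -2x - 3y = 15: is a linear equation tying the variables together
  - y is divisible by 2: restricts y to multiples of 2

Modular obstruction: writing y = 2y', every remaining term of the linear equation is divisible by 2, so the left side is ≡ 0 (mod 2); but the right side 15 ≡ 1 (mod 2). No integers can satisfy it.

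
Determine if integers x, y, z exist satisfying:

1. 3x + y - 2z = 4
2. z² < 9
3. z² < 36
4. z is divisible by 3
Yes

Take x = 0, y = 4, z = 0. Substituting into each constraint:
  (1) 3(0) + 4 - 2(0) = 4 ✓
  (2) z² = (0)² = 0, and 0 < 9 ✓
  (3) z² = (0)² = 0, and 0 < 36 ✓
  (4) 0 = 3 × 0, remainder 0 ✓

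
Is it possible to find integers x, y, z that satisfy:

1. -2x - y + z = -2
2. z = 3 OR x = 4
Yes

Take x = 0, y = 5, z = 3. Substituting into each constraint:
  (1) -2(0) + (-5) + 3 = -2 ✓
  (2) z = 3, target 3 ✓ (first branch holds)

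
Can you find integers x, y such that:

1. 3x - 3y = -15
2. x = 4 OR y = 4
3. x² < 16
Yes

Take x = -1, y = 4. Substituting into each constraint:
  (1) 3(-1) - 3(4) = -15 ✓
  (2) y = 4, target 4 ✓ (second branch holds)
  (3) x² = (-1)² = 1, and 1 < 16 ✓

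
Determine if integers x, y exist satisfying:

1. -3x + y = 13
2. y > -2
Yes

Take x = -4, y = 1. Substituting into each constraint:
  (1) -3(-4) + 1 = 13 ✓
  (2) 1 > -2 ✓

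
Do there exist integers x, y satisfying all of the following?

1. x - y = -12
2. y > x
Yes

Take x = -12, y = 0. Substituting into each constraint:
  (1) (-12) + 0 = -12 ✓
  (2) 0 > -12 ✓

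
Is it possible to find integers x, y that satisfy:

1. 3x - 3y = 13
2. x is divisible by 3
No

Even the single constraint (3x - 3y = 13) is infeasible over the integers.

  - 3x - 3y = 13: every term on the left is divisible by 3, so the LHS ≡ 0 (mod 3), but the RHS 13 is not — no integer solution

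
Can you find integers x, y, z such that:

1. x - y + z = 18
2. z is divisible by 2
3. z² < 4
Yes

Take x = 18, y = 0, z = 0. Substituting into each constraint:
  (1) 18 + 0 + 0 = 18 ✓
  (2) 0 = 2 × 0, remainder 0 ✓
  (3) z² = (0)² = 0, and 0 < 4 ✓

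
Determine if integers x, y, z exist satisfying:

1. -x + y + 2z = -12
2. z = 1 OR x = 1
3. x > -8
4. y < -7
Yes

Take x = 1, y = -11, z = 0. Substituting into each constraint:
  (1) (-1) + (-11) + 2(0) = -12 ✓
  (2) x = 1, target 1 ✓ (second branch holds)
  (3) 1 > -8 ✓
  (4) -11 < -7 ✓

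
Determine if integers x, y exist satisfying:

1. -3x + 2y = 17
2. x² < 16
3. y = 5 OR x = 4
No

The full constraint system is jointly infeasible over the integers. Each constraint and what it forces:

  - -3x + 2y = 17: is a linear equation tying the variables together
  - x² < 16: restricts x to |x| ≤ 3
  - y = 5 OR x = 4: forces a choice: either y = 5 or x = 4

Split on the disjunction (y = 5 OR x = 4):
  • If y = 5: with y = 5, every remaining term of the linear equation is divisible by 3, so the left side is ≡ 0 (mod 3); but the right side 7 ≡ 1 (mod 3). No integers can satisfy it.
  • If x = 4: this contradicts x² < 16, which requires |x| ≤ 3.
Both branches are infeasible, so the system has no integer solution.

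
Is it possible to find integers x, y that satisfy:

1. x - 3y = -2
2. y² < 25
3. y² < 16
Yes

Take x = 1, y = 1. Substituting into each constraint:
  (1) 1 - 3(1) = -2 ✓
  (2) y² = (1)² = 1, and 1 < 25 ✓
  (3) y² = (1)² = 1, and 1 < 16 ✓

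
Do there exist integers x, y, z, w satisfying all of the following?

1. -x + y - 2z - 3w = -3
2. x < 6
Yes

Take x = 0, y = -3, z = 0, w = 0. Substituting into each constraint:
  (1) 0 + (-3) - 2(0) - 3(0) = -3 ✓
  (2) 0 < 6 ✓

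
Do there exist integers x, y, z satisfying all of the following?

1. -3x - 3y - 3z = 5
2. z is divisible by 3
No

Even the single constraint (-3x - 3y - 3z = 5) is infeasible over the integers.

  - -3x - 3y - 3z = 5: every term on the left is divisible by 3, so the LHS ≡ 0 (mod 3), but the RHS 5 is not — no integer solution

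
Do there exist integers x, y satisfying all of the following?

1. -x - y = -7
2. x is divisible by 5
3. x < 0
Yes

Take x = -5, y = 12. Substituting into each constraint:
  (1) 5 + (-12) = -7 ✓
  (2) -5 = 5 × -1, remainder 0 ✓
  (3) -5 < 0 ✓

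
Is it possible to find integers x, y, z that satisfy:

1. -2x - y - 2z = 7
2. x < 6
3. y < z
Yes

Take x = -6, y = 1, z = 2. Substituting into each constraint:
  (1) -2(-6) + (-1) - 2(2) = 7 ✓
  (2) -6 < 6 ✓
  (3) 1 < 2 ✓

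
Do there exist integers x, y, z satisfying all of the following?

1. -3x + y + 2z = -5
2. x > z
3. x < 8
Yes

Take x = 1, y = -2, z = 0. Substituting into each constraint:
  (1) -3(1) + (-2) + 2(0) = -5 ✓
  (2) 1 > 0 ✓
  (3) 1 < 8 ✓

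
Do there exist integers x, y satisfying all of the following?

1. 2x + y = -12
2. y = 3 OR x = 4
Yes

Take x = 4, y = -20. Substituting into each constraint:
  (1) 2(4) + (-20) = -12 ✓
  (2) x = 4, target 4 ✓ (second branch holds)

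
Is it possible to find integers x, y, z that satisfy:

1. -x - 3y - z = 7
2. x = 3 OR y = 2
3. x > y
Yes

Take x = 3, y = 1, z = -13. Substituting into each constraint:
  (1) (-3) - 3(1) + 13 = 7 ✓
  (2) x = 3, target 3 ✓ (first branch holds)
  (3) 3 > 1 ✓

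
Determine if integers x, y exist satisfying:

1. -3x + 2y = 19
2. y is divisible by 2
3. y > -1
Yes

Take x = -5, y = 2. Substituting into each constraint:
  (1) -3(-5) + 2(2) = 19 ✓
  (2) 2 = 2 × 1, remainder 0 ✓
  (3) 2 > -1 ✓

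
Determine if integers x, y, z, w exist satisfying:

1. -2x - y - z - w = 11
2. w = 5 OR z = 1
Yes

Take x = 0, y = 0, z = -16, w = 5. Substituting into each constraint:
  (1) -2(0) + 0 + 16 + (-5) = 11 ✓
  (2) w = 5, target 5 ✓ (first branch holds)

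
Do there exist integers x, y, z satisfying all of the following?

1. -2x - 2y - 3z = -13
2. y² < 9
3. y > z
Yes

Take x = 3, y = 2, z = 1. Substituting into each constraint:
  (1) -2(3) - 2(2) - 3(1) = -13 ✓
  (2) y² = (2)² = 4, and 4 < 9 ✓
  (3) 2 > 1 ✓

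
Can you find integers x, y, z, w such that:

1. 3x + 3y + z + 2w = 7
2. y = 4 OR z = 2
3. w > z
Yes

Take x = -3, y = 4, z = 0, w = 2. Substituting into each constraint:
  (1) 3(-3) + 3(4) + 0 + 2(2) = 7 ✓
  (2) y = 4, target 4 ✓ (first branch holds)
  (3) 2 > 0 ✓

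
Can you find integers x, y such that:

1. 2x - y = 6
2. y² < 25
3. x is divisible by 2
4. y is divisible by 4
No

A contradictory subset is {2x - y = 6, x is divisible by 2, y is divisible by 4}. No integer assignment can satisfy these jointly:

  - 2x - y = 6: is a linear equation tying the variables together
  - x is divisible by 2: restricts x to multiples of 2
  - y is divisible by 4: restricts y to multiples of 4

Modular obstruction: writing x = 2x' and writing y = 4y', every remaining term of the linear equation is divisible by 4, so the left side is ≡ 0 (mod 4); but the right side 6 ≡ 2 (mod 4). No integers can satisfy it.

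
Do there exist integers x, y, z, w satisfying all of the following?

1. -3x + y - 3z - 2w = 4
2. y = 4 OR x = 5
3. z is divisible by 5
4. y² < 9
Yes

Take x = 5, y = 0, z = 5, w = -17. Substituting into each constraint:
  (1) -3(5) + 0 - 3(5) - 2(-17) = 4 ✓
  (2) x = 5, target 5 ✓ (second branch holds)
  (3) 5 = 5 × 1, remainder 0 ✓
  (4) y² = (0)² = 0, and 0 < 9 ✓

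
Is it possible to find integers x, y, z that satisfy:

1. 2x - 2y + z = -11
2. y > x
Yes

Take x = 0, y = 1, z = -9. Substituting into each constraint:
  (1) 2(0) - 2(1) + (-9) = -11 ✓
  (2) 1 > 0 ✓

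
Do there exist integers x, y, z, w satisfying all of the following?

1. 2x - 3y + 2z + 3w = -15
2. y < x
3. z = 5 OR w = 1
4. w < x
Yes

Take x = 1, y = 0, z = 5, w = -9. Substituting into each constraint:
  (1) 2(1) - 3(0) + 2(5) + 3(-9) = -15 ✓
  (2) 0 < 1 ✓
  (3) z = 5, target 5 ✓ (first branch holds)
  (4) -9 < 1 ✓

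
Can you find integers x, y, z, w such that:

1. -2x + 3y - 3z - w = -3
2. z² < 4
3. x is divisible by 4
Yes

Take x = 0, y = 0, z = 1, w = 0. Substituting into each constraint:
  (1) -2(0) + 3(0) - 3(1) + 0 = -3 ✓
  (2) z² = (1)² = 1, and 1 < 4 ✓
  (3) 0 = 4 × 0, remainder 0 ✓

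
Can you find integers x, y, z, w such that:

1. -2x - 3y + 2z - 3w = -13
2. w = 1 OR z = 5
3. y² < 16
Yes

Take x = 9, y = 2, z = 7, w = 1. Substituting into each constraint:
  (1) -2(9) - 3(2) + 2(7) - 3(1) = -13 ✓
  (2) w = 1, target 1 ✓ (first branch holds)
  (3) y² = (2)² = 4, and 4 < 16 ✓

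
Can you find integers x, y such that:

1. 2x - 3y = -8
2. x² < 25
Yes

Take x = -4, y = 0. Substituting into each constraint:
  (1) 2(-4) - 3(0) = -8 ✓
  (2) x² = (-4)² = 16, and 16 < 25 ✓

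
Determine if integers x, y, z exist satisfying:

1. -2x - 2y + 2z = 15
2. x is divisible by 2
No

Even the single constraint (-2x - 2y + 2z = 15) is infeasible over the integers.

  - -2x - 2y + 2z = 15: every term on the left is divisible by 2, so the LHS ≡ 0 (mod 2), but the RHS 15 is not — no integer solution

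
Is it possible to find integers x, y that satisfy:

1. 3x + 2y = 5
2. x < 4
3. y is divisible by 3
No

A contradictory subset is {3x + 2y = 5, y is divisible by 3}. No integer assignment can satisfy these jointly:

  - 3x + 2y = 5: is a linear equation tying the variables together
  - y is divisible by 3: restricts y to multiples of 3

Modular obstruction: writing y = 3y', every remaining term of the linear equation is divisible by 3, so the left side is ≡ 0 (mod 3); but the right side 5 ≡ 2 (mod 3). No integers can satisfy it.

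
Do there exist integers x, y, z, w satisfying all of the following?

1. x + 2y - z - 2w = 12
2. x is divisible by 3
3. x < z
Yes

Take x = 0, y = 0, z = 2, w = -7. Substituting into each constraint:
  (1) 0 + 2(0) + (-2) - 2(-7) = 12 ✓
  (2) 0 = 3 × 0, remainder 0 ✓
  (3) 0 < 2 ✓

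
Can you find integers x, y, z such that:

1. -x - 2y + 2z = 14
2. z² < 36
Yes

Take x = -14, y = 0, z = 0. Substituting into each constraint:
  (1) 14 - 2(0) + 2(0) = 14 ✓
  (2) z² = (0)² = 0, and 0 < 36 ✓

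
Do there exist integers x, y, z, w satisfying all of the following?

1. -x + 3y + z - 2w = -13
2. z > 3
Yes

Take x = 17, y = 0, z = 4, w = 0. Substituting into each constraint:
  (1) (-17) + 3(0) + 4 - 2(0) = -13 ✓
  (2) 4 > 3 ✓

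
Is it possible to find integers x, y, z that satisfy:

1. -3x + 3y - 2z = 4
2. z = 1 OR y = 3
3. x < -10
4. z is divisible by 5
Yes

Take x = -15, y = 3, z = 25. Substituting into each constraint:
  (1) -3(-15) + 3(3) - 2(25) = 4 ✓
  (2) y = 3, target 3 ✓ (second branch holds)
  (3) -15 < -10 ✓
  (4) 25 = 5 × 5, remainder 0 ✓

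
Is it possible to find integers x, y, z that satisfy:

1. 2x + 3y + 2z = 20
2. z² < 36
Yes

Take x = 1, y = 6, z = 0. Substituting into each constraint:
  (1) 2(1) + 3(6) + 2(0) = 20 ✓
  (2) z² = (0)² = 0, and 0 < 36 ✓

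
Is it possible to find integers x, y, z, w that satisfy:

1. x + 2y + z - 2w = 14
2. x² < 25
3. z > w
Yes

Take x = 0, y = 0, z = -12, w = -13. Substituting into each constraint:
  (1) 0 + 2(0) + (-12) - 2(-13) = 14 ✓
  (2) x² = (0)² = 0, and 0 < 25 ✓
  (3) -12 > -13 ✓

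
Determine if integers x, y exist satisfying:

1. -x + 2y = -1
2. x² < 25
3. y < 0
Yes

Take x = -1, y = -1. Substituting into each constraint:
  (1) 1 + 2(-1) = -1 ✓
  (2) x² = (-1)² = 1, and 1 < 25 ✓
  (3) -1 < 0 ✓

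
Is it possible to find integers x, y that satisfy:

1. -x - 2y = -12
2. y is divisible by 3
Yes

Take x = 12, y = 0. Substituting into each constraint:
  (1) (-12) - 2(0) = -12 ✓
  (2) 0 = 3 × 0, remainder 0 ✓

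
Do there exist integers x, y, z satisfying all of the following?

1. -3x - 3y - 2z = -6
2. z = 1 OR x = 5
Yes

Take x = 5, y = -5, z = 3. Substituting into each constraint:
  (1) -3(5) - 3(-5) - 2(3) = -6 ✓
  (2) x = 5, target 5 ✓ (second branch holds)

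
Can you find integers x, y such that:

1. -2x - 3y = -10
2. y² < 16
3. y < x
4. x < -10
No

A contradictory subset is {-2x - 3y = -10, y < x, x < -10}. No integer assignment can satisfy these jointly:

  - -2x - 3y = -10: is a linear equation tying the variables together
  - y < x: bounds one variable relative to another variable
  - x < -10: bounds one variable relative to a constant

Propagating the comparison: y < x and x ≤ -11 give y ≤ -12. Range argument: with x ∈ [−∞, -11], y ∈ [−∞, -12], the left side of the equation is at least 58, but the right side is -10 < 58. No integer solution exists.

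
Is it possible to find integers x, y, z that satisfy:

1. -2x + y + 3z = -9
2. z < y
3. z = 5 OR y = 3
Yes

Take x = 15, y = 6, z = 5. Substituting into each constraint:
  (1) -2(15) + 6 + 3(5) = -9 ✓
  (2) 5 < 6 ✓
  (3) z = 5, target 5 ✓ (first branch holds)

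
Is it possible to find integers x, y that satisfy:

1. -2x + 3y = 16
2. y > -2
Yes

Take x = -8, y = 0. Substituting into each constraint:
  (1) -2(-8) + 3(0) = 16 ✓
  (2) 0 > -2 ✓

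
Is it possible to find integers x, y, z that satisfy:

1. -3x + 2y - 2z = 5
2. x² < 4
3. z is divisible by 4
Yes

Take x = -1, y = 1, z = 0. Substituting into each constraint:
  (1) -3(-1) + 2(1) - 2(0) = 5 ✓
  (2) x² = (-1)² = 1, and 1 < 4 ✓
  (3) 0 = 4 × 0, remainder 0 ✓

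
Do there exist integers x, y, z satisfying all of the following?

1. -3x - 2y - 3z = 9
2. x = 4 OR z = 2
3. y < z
Yes

Take x = 4, y = -6, z = -3. Substituting into each constraint:
  (1) -3(4) - 2(-6) - 3(-3) = 9 ✓
  (2) x = 4, target 4 ✓ (first branch holds)
  (3) -6 < -3 ✓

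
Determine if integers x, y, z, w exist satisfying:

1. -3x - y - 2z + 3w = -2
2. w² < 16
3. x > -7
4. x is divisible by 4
Yes

Take x = 0, y = 0, z = 1, w = 0. Substituting into each constraint:
  (1) -3(0) + 0 - 2(1) + 3(0) = -2 ✓
  (2) w² = (0)² = 0, and 0 < 16 ✓
  (3) 0 > -7 ✓
  (4) 0 = 4 × 0, remainder 0 ✓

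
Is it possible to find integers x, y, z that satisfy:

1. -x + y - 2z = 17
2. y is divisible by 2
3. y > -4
Yes

Take x = 1, y = 0, z = -9. Substituting into each constraint:
  (1) (-1) + 0 - 2(-9) = 17 ✓
  (2) 0 = 2 × 0, remainder 0 ✓
  (3) 0 > -4 ✓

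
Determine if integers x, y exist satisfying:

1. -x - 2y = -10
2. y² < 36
Yes

Take x = 10, y = 0. Substituting into each constraint:
  (1) (-10) - 2(0) = -10 ✓
  (2) y² = (0)² = 0, and 0 < 36 ✓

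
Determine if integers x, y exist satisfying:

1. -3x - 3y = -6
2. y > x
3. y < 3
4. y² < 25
Yes

Take x = 0, y = 2. Substituting into each constraint:
  (1) -3(0) - 3(2) = -6 ✓
  (2) 2 > 0 ✓
  (3) 2 < 3 ✓
  (4) y² = (2)² = 4, and 4 < 25 ✓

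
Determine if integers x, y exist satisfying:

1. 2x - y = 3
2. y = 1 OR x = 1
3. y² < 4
Yes

Take x = 2, y = 1. Substituting into each constraint:
  (1) 2(2) + (-1) = 3 ✓
  (2) y = 1, target 1 ✓ (first branch holds)
  (3) y² = (1)² = 1, and 1 < 4 ✓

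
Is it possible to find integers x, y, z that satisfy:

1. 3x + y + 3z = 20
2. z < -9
Yes

Take x = 0, y = 50, z = -10. Substituting into each constraint:
  (1) 3(0) + 50 + 3(-10) = 20 ✓
  (2) -10 < -9 ✓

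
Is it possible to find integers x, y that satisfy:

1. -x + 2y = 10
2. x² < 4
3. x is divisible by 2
Yes

Take x = 0, y = 5. Substituting into each constraint:
  (1) 0 + 2(5) = 10 ✓
  (2) x² = (0)² = 0, and 0 < 4 ✓
  (3) 0 = 2 × 0, remainder 0 ✓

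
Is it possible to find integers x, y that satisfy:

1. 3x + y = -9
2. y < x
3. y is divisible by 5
Yes

Take x = 2, y = -15. Substituting into each constraint:
  (1) 3(2) + (-15) = -9 ✓
  (2) -15 < 2 ✓
  (3) -15 = 5 × -3, remainder 0 ✓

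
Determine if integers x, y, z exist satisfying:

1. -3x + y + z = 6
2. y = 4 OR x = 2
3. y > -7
Yes

Take x = 2, y = 5, z = 7. Substituting into each constraint:
  (1) -3(2) + 5 + 7 = 6 ✓
  (2) x = 2, target 2 ✓ (second branch holds)
  (3) 5 > -7 ✓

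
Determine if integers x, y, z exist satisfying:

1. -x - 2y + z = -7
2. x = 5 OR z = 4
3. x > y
Yes

Take x = 5, y = 2, z = 2. Substituting into each constraint:
  (1) (-5) - 2(2) + 2 = -7 ✓
  (2) x = 5, target 5 ✓ (first branch holds)
  (3) 5 > 2 ✓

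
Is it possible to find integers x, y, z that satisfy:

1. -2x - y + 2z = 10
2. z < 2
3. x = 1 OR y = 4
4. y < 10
Yes

Take x = 1, y = -12, z = 0. Substituting into each constraint:
  (1) -2(1) + 12 + 2(0) = 10 ✓
  (2) 0 < 2 ✓
  (3) x = 1, target 1 ✓ (first branch holds)
  (4) -12 < 10 ✓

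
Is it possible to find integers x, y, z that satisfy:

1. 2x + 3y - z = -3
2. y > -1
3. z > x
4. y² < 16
Yes

Take x = -2, y = 0, z = -1. Substituting into each constraint:
  (1) 2(-2) + 3(0) + 1 = -3 ✓
  (2) 0 > -1 ✓
  (3) -1 > -2 ✓
  (4) y² = (0)² = 0, and 0 < 16 ✓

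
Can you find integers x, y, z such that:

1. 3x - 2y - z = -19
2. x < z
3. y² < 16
Yes

Take x = -9, y = 0, z = -8. Substituting into each constraint:
  (1) 3(-9) - 2(0) + 8 = -19 ✓
  (2) -9 < -8 ✓
  (3) y² = (0)² = 0, and 0 < 16 ✓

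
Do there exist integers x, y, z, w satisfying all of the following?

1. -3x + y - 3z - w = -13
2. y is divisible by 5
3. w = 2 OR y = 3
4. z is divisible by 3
Yes

Take x = 2, y = -5, z = 0, w = 2. Substituting into each constraint:
  (1) -3(2) + (-5) - 3(0) + (-2) = -13 ✓
  (2) -5 = 5 × -1, remainder 0 ✓
  (3) w = 2, target 2 ✓ (first branch holds)
  (4) 0 = 3 × 0, remainder 0 ✓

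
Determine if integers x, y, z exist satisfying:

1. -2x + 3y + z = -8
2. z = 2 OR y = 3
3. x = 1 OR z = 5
Yes

Take x = 1, y = 3, z = -15. Substituting into each constraint:
  (1) -2(1) + 3(3) + (-15) = -8 ✓
  (2) y = 3, target 3 ✓ (second branch holds)
  (3) x = 1, target 1 ✓ (first branch holds)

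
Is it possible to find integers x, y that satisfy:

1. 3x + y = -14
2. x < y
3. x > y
No

A contradictory subset is {x < y, x > y}. No integer assignment can satisfy these jointly:

  - x < y: bounds one variable relative to another variable
  - x > y: bounds one variable relative to another variable

Direct contradiction: y > x and x > y cannot both hold.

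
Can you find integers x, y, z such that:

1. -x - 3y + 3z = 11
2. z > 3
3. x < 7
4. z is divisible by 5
Yes

Take x = 4, y = 0, z = 5. Substituting into each constraint:
  (1) (-4) - 3(0) + 3(5) = 11 ✓
  (2) 5 > 3 ✓
  (3) 4 < 7 ✓
  (4) 5 = 5 × 1, remainder 0 ✓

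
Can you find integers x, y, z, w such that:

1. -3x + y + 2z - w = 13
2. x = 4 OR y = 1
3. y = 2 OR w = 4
Yes

Take x = 4, y = 1, z = 14, w = 4. Substituting into each constraint:
  (1) -3(4) + 1 + 2(14) + (-4) = 13 ✓
  (2) x = 4, target 4 ✓ (first branch holds)
  (3) w = 4, target 4 ✓ (second branch holds)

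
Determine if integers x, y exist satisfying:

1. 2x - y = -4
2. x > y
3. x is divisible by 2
Yes

Take x = -6, y = -8. Substituting into each constraint:
  (1) 2(-6) + 8 = -4 ✓
  (2) -6 > -8 ✓
  (3) -6 = 2 × -3, remainder 0 ✓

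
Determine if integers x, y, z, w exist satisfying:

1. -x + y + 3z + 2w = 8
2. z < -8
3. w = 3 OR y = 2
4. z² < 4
No

A contradictory subset is {z < -8, z² < 4}. No integer assignment can satisfy these jointly:

  - z < -8: bounds one variable relative to a constant
  - z² < 4: restricts z to |z| ≤ 1

Direct contradiction: the bounds on z require z ≥ -1 and z ≤ -9 simultaneously, which is empty.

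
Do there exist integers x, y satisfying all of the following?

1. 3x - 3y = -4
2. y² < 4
No

Even the single constraint (3x - 3y = -4) is infeasible over the integers.

  - 3x - 3y = -4: every term on the left is divisible by 3, so the LHS ≡ 0 (mod 3), but the RHS -4 is not — no integer solution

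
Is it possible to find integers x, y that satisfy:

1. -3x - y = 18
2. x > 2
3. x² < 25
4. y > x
No

A contradictory subset is {-3x - y = 18, x > 2, y > x}. No integer assignment can satisfy these jointly:

  - -3x - y = 18: is a linear equation tying the variables together
  - x > 2: bounds one variable relative to a constant
  - y > x: bounds one variable relative to another variable

Propagating the comparison: y > x and x ≥ 3 give y ≥ 4. Range argument: with x ∈ [3, ∞], y ∈ [4, ∞], the left side of the equation is at most -13, but the right side is 18 > -13. No integer solution exists.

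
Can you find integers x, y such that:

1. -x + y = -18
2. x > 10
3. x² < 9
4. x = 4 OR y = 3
No

A contradictory subset is {x > 10, x² < 9}. No integer assignment can satisfy these jointly:

  - x > 10: bounds one variable relative to a constant
  - x² < 9: restricts x to |x| ≤ 2

Direct contradiction: the bounds on x require x ≥ 11 and x ≤ 2 simultaneously, which is empty.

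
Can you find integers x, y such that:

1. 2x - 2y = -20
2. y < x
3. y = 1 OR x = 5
No

A contradictory subset is {2x - 2y = -20, y < x}. No integer assignment can satisfy these jointly:

  - 2x - 2y = -20: is a linear equation tying the variables together
  - y < x: bounds one variable relative to another variable

From the equation, x − y = -10, i.e. x − y = -10; but x > y requires x − y ≥ 1. Contradiction.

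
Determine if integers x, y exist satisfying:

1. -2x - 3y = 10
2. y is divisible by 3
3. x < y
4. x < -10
Yes

Take x = -14, y = 6. Substituting into each constraint:
  (1) -2(-14) - 3(6) = 10 ✓
  (2) 6 = 3 × 2, remainder 0 ✓
  (3) -14 < 6 ✓
  (4) -14 < -10 ✓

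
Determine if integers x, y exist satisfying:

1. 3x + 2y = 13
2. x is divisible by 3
Yes

Take x = 3, y = 2. Substituting into each constraint:
  (1) 3(3) + 2(2) = 13 ✓
  (2) 3 = 3 × 1, remainder 0 ✓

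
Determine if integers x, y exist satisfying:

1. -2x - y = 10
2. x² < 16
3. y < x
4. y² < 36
Yes

Take x = -3, y = -4. Substituting into each constraint:
  (1) -2(-3) + 4 = 10 ✓
  (2) x² = (-3)² = 9, and 9 < 16 ✓
  (3) -4 < -3 ✓
  (4) y² = (-4)² = 16, and 16 < 36 ✓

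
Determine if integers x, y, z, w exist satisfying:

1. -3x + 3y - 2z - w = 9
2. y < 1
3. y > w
Yes

Take x = -4, y = 0, z = 2, w = -1. Substituting into each constraint:
  (1) -3(-4) + 3(0) - 2(2) + 1 = 9 ✓
  (2) 0 < 1 ✓
  (3) 0 > -1 ✓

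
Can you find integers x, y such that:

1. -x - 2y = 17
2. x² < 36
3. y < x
Yes

Take x = -5, y = -6. Substituting into each constraint:
  (1) 5 - 2(-6) = 17 ✓
  (2) x² = (-5)² = 25, and 25 < 36 ✓
  (3) -6 < -5 ✓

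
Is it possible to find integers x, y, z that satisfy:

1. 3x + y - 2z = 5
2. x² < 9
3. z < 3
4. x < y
Yes

Take x = -1, y = 0, z = -4. Substituting into each constraint:
  (1) 3(-1) + 0 - 2(-4) = 5 ✓
  (2) x² = (-1)² = 1, and 1 < 9 ✓
  (3) -4 < 3 ✓
  (4) -1 < 0 ✓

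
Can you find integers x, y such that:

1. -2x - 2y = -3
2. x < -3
No

Even the single constraint (-2x - 2y = -3) is infeasible over the integers.

  - -2x - 2y = -3: every term on the left is divisible by 2, so the LHS ≡ 0 (mod 2), but the RHS -3 is not — no integer solution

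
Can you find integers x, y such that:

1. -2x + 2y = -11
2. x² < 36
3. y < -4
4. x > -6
No

Even the single constraint (-2x + 2y = -11) is infeasible over the integers.

  - -2x + 2y = -11: every term on the left is divisible by 2, so the LHS ≡ 0 (mod 2), but the RHS -11 is not — no integer solution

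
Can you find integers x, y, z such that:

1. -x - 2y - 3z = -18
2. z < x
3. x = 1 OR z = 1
Yes

Take x = 1, y = 10, z = -1. Substituting into each constraint:
  (1) (-1) - 2(10) - 3(-1) = -18 ✓
  (2) -1 < 1 ✓
  (3) x = 1, target 1 ✓ (first branch holds)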